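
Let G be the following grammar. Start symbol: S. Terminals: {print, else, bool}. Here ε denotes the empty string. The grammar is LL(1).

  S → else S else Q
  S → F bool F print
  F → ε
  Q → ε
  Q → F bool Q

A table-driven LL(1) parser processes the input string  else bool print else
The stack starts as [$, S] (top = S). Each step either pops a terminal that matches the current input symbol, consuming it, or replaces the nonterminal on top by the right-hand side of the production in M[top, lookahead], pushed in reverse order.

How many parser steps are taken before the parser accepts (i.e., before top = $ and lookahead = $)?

9

     Stack                    Input                   Action
  1  $ S                      else bool print else $  expand S → else S else Q
  2  $ Q else S else          else bool print else $  match else
  3  $ Q else S               bool print else $       expand S → F bool F print
  4  $ Q else print F bool F  bool print else $       expand F → ε
  5  $ Q else print F bool    bool print else $       match bool
  6  $ Q else print F         print else $            expand F → ε
  7  $ Q else print           print else $            match print
  8  $ Q else                 else $                  match else
  9  $ Q                      $                       expand Q → ε
Accept reached after 9 steps.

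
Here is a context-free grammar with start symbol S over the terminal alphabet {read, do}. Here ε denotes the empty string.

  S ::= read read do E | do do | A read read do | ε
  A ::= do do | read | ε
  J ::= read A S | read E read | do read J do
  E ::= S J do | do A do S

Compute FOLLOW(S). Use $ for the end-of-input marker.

{$, do, read}

FIRST(A) = {ε, do, read}
FIRST(J) = {do, read}
FIRST(S) = {ε, do, read}  (via A read read do)
FIRST(E) = {do, read}  (via S J do)
FOLLOW(S) includes $ since S is the start symbol.
FOLLOW(J): in J::=do read J do, J is followed by do with FIRST {do}; in E::=S J do, J is followed by do with FIRST {do}. Thus FOLLOW(J) = {do}.
FOLLOW(A): in S::=A read read do, A is followed by read read do with FIRST {read}; in J::=read A S, A is followed by S with FIRST {ε, do, read}; in J::=read A S, the suffix after A is nullable, so FOLLOW(A) ⊇ FOLLOW(J) = {do}; in E::=do A do S, A is followed by do S with FIRST {do}. Thus FOLLOW(A) = {do, read}.
FOLLOW(S): in J::=read A S, the suffix after S is empty, so FOLLOW(S) ⊇ FOLLOW(J) = {do}; in E::=S J do, S is followed by J do with FIRST {do, read}; in E::=do A do S, the suffix after S is empty, so FOLLOW(S) ⊇ FOLLOW(E) = {$, do, read}. Thus FOLLOW(S) = {$, do, read}.
FOLLOW(E): in S::=read read do E, the suffix after E is empty, so FOLLOW(E) ⊇ FOLLOW(S) = {$, do, read}; in J::=read E read, E is followed by read with FIRST {read}. Thus FOLLOW(E) = {$, do, read}.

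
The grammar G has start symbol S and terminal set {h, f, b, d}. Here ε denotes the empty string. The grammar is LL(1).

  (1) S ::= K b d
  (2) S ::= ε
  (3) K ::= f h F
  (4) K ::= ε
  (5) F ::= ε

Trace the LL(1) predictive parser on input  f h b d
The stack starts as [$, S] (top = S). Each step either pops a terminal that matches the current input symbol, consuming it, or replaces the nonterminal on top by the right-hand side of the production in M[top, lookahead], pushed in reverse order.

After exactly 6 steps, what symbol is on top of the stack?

d

step 1: stack=$ S  input=f h b d $  — expand S ::= K b d
step 2: stack=$ d b K  input=f h b d $  — expand K ::= f h F
step 3: stack=$ d b F h f  input=f h b d $  — match f
step 4: stack=$ d b F h  input=h b d $  — match h
step 5: stack=$ d b F  input=b d $  — expand F ::= ε
step 6: stack=$ d b  input=b d $  — match b
Stack after step 6: $ d (top = d).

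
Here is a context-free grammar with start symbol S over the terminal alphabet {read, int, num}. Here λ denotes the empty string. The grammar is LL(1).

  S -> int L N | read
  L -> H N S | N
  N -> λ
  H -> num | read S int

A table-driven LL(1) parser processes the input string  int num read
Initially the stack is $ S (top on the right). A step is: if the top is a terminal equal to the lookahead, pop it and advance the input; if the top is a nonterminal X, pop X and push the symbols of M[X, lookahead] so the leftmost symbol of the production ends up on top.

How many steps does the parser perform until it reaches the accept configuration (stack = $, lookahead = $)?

step 1: stack=$ S  input=int num read $  — expand S -> int L N
step 2: stack=$ N L int  input=int num read $  — match int
step 3: stack=$ N L  input=num read $  — expand L -> H N S
step 4: stack=$ N S N H  input=num read $  — expand H -> num
step 5: stack=$ N S N num  input=num read $  — match num
step 6: stack=$ N S N  input=read $  — expand N -> λ
step 7: stack=$ N S  input=read $  — expand S -> read
step 8: stack=$ N read  input=read $  — match read
step 9: stack=$ N  input=$  — expand N -> λ
Accept reached after 9 steps.

9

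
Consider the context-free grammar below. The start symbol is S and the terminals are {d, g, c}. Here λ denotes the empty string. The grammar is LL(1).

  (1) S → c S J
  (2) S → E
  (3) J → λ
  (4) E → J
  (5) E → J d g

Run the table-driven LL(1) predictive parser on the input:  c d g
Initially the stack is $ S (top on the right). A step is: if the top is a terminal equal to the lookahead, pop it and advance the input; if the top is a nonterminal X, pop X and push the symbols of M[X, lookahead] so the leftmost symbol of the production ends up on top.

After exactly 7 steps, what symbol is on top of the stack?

J

step 1: stack=$ S  input=c d g $  — expand S → c S J
step 2: stack=$ J S c  input=c d g $  — match c
step 3: stack=$ J S  input=d g $  — expand S → E
step 4: stack=$ J E  input=d g $  — expand E → J d g
step 5: stack=$ J g d J  input=d g $  — expand J → λ
step 6: stack=$ J g d  input=d g $  — match d
step 7: stack=$ J g  input=g $  — match g
Stack after step 7: $ J (top = J).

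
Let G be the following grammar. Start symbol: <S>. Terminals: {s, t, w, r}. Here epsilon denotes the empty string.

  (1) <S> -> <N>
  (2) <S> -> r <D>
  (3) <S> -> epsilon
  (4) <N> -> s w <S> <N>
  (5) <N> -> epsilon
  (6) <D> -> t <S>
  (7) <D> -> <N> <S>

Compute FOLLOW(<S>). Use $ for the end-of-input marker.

FIRST(<N>): from <N>->s w <S> <N> we get {s}; from <N>->epsilon we get {epsilon}. So FIRST(<N>) = {epsilon, s}.
FIRST(<S>): from <S>-><N> we get {epsilon, s}; from <S>->r <D> we get {r}; from <S>->epsilon we get {epsilon}. So FIRST(<S>) = {epsilon, r, s}.
FIRST(<D>): from <D>->t <S> we get {t}; from <D>-><N> <S> we get {epsilon, r, s}. So FIRST(<D>) = {epsilon, r, s, t}.
FOLLOW(<S>) includes $ since <S> is the start symbol.
FOLLOW(<S>): in <N>->s w <S> <N>, <S> is followed by <N> with FIRST {epsilon, s}; in <N>->s w <S> <N>, the suffix after <S> is nullable, so FOLLOW(<S>) ⊇ FOLLOW(<N>) = {$, r, s}; in <D>->t <S>, the suffix after <S> is empty, so FOLLOW(<S>) ⊇ FOLLOW(<D>) = {$, r, s}; in <D>-><N> <S>, the suffix after <S> is empty, so FOLLOW(<S>) ⊇ FOLLOW(<D>) = {$, r, s}. Thus FOLLOW(<S>) = {$, r, s}.
FOLLOW(<D>): in <S>->r <D>, the suffix after <D> is empty, so FOLLOW(<D>) ⊇ FOLLOW(<S>) = {$, r, s}. Thus FOLLOW(<D>) = {$, r, s}.
FOLLOW(<N>): in <S>-><N>, the suffix after <N> is empty, so FOLLOW(<N>) ⊇ FOLLOW(<S>) = {$, r, s}; in <N>->s w <S> <N>, the suffix after <N> is empty (adds nothing new); in <D>-><N> <S>, <N> is followed by <S> with FIRST {epsilon, r, s}; in <D>-><N> <S>, the suffix after <N> is nullable, so FOLLOW(<N>) ⊇ FOLLOW(<D>) = {$, r, s}. Thus FOLLOW(<N>) = {$, r, s}.

{$, r, s}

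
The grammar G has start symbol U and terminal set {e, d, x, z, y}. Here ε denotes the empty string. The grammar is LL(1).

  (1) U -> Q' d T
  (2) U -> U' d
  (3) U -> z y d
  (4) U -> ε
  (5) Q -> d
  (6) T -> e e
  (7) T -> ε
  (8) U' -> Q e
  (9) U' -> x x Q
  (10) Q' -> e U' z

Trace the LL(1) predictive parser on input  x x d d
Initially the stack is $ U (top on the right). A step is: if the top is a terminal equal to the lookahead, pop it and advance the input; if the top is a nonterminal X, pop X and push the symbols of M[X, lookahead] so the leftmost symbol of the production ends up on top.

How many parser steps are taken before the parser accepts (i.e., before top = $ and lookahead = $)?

7

     Stack      Input      Action
  1  $ U        x x d d $  expand U -> U' d
  2  $ d U'     x x d d $  expand U' -> x x Q
  3  $ d Q x x  x x d d $  match x
  4  $ d Q x    x d d $    match x
  5  $ d Q      d d $      expand Q -> d
  6  $ d d      d d $      match d
  7  $ d        d $        match d
Accept reached after 7 steps.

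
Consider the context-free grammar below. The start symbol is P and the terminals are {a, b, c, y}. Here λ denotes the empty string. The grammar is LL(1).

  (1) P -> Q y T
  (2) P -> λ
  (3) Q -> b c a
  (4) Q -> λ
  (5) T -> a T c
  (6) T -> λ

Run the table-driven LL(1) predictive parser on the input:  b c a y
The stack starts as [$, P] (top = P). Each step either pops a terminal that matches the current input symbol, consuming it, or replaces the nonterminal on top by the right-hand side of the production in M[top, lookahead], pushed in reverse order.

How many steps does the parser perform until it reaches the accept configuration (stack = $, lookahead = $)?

step 1: stack=$ P  input=b c a y $  — expand P -> Q y T
step 2: stack=$ T y Q  input=b c a y $  — expand Q -> b c a
step 3: stack=$ T y a c b  input=b c a y $  — match b
step 4: stack=$ T y a c  input=c a y $  — match c
step 5: stack=$ T y a  input=a y $  — match a
step 6: stack=$ T y  input=y $  — match y
step 7: stack=$ T  input=$  — expand T -> λ
Accept reached after 7 steps.

7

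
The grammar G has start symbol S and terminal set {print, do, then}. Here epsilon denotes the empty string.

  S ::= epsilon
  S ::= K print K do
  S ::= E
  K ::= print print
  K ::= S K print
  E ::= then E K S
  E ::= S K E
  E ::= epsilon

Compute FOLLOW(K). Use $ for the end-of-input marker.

FIRST(S): from S::=epsilon we get {epsilon}; from S::=K print K do we get {print, then}; from S::=E we get {epsilon, print, then}. So FIRST(S) = {epsilon, print, then}.
FIRST(K): from K::=print print we get {print}; from K::=S K print we get {print, then}. So FIRST(K) = {print, then}.
FIRST(E): from E::=then E K S we get {then}; from E::=S K E we get {print, then}; from E::=epsilon we get {epsilon}. So FIRST(E) = {epsilon, print, then}.
FOLLOW(S) includes $ since S is the start symbol.
FOLLOW(S): in K::=S K print, S is followed by K print with FIRST {print, then}; in E::=then E K S, the suffix after S is empty, so FOLLOW(S) ⊇ FOLLOW(E) = {$, print, then}; in E::=S K E, S is followed by K E with FIRST {print, then}. Thus FOLLOW(S) = {$, print, then}.
FOLLOW(E): in S::=E, the suffix after E is empty, so FOLLOW(E) ⊇ FOLLOW(S) = {$, print, then}; in E::=then E K S, E is followed by K S with FIRST {print, then}; in E::=S K E, the suffix after E is empty (adds nothing new). Thus FOLLOW(E) = {$, print, then}.
FOLLOW(K): in S::=K print K do (occurrence 1), K is followed by print K do with FIRST {print}; in S::=K print K do (occurrence 2), K is followed by do with FIRST {do}; in K::=S K print, K is followed by print with FIRST {print}; in E::=then E K S, K is followed by S with FIRST {epsilon, print, then}; in E::=then E K S, the suffix after K is nullable, so FOLLOW(K) ⊇ FOLLOW(E) = {$, print, then}; in E::=S K E, K is followed by E with FIRST {epsilon, print, then}; in E::=S K E, the suffix after K is nullable, so FOLLOW(K) ⊇ FOLLOW(E) = {$, print, then}. Thus FOLLOW(K) = {$, do, print, then}.

{$, do, print, then}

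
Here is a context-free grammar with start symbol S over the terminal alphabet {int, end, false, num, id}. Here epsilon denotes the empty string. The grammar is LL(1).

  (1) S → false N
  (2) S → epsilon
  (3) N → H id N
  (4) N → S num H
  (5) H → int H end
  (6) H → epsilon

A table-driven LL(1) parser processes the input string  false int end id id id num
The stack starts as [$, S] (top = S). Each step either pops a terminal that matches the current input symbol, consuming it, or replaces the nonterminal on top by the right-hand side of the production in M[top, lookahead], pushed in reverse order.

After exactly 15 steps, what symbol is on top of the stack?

S

step 1: stack=$ S  input=false int end id id id num $  — expand S → false N
step 2: stack=$ N false  input=false int end id id id num $  — match false
step 3: stack=$ N  input=int end id id id num $  — expand N → H id N
step 4: stack=$ N id H  input=int end id id id num $  — expand H → int H end
step 5: stack=$ N id end H int  input=int end id id id num $  — match int
step 6: stack=$ N id end H  input=end id id id num $  — expand H → epsilon
step 7: stack=$ N id end  input=end id id id num $  — match end
step 8: stack=$ N id  input=id id id num $  — match id
step 9: stack=$ N  input=id id num $  — expand N → H id N
step 10: stack=$ N id H  input=id id num $  — expand H → epsilon
step 11: stack=$ N id  input=id id num $  — match id
step 12: stack=$ N  input=id num $  — expand N → H id N
step 13: stack=$ N id H  input=id num $  — expand H → epsilon
step 14: stack=$ N id  input=id num $  — match id
step 15: stack=$ N  input=num $  — expand N → S num H
Stack after step 15: $ H num S (top = S).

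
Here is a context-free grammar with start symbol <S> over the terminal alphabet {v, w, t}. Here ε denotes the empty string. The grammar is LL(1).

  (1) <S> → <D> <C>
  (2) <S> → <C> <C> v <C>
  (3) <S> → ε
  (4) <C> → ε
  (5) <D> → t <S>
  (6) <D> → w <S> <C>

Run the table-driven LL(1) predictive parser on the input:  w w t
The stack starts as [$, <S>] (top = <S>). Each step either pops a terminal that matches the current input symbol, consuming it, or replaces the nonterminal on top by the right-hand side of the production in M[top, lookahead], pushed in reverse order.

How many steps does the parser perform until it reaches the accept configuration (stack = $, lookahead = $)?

15

      Stack                        Input    Action
   1  $ <S>                        w w t $  expand <S> → <D> <C>
   2  $ <C> <D>                    w w t $  expand <D> → w <S> <C>
   3  $ <C> <C> <S> w              w w t $  match w
   4  $ <C> <C> <S>                w t $    expand <S> → <D> <C>
   5  $ <C> <C> <C> <D>            w t $    expand <D> → w <S> <C>
   6  $ <C> <C> <C> <C> <S> w      w t $    match w
   7  $ <C> <C> <C> <C> <S>        t $      expand <S> → <D> <C>
   8  $ <C> <C> <C> <C> <C> <D>    t $      expand <D> → t <S>
   9  $ <C> <C> <C> <C> <C> <S> t  t $      match t
  10  $ <C> <C> <C> <C> <C> <S>    $        expand <S> → ε
  11  $ <C> <C> <C> <C> <C>        $        expand <C> → ε
  12  $ <C> <C> <C> <C>            $        expand <C> → ε
  13  $ <C> <C> <C>                $        expand <C> → ε
  14  $ <C> <C>                    $        expand <C> → ε
  15  $ <C>                        $        expand <C> → ε
Accept reached after 15 steps.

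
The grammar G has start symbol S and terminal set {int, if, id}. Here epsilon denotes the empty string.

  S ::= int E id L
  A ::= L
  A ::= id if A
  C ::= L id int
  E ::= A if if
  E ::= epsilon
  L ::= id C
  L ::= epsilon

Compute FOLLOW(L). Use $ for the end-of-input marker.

{$, id, if}

FIRST(S): from S::=int E id L we get {int}. So FIRST(S) = {int}.
FIRST(L): from L::=id C we get {id}; from L::=epsilon we get {epsilon}. So FIRST(L) = {epsilon, id}.
FIRST(A): from A::=L we get {epsilon, id}; from A::=id if A we get {id}. So FIRST(A) = {epsilon, id}.
FIRST(C): from C::=L id int we get {id}. So FIRST(C) = {id}.
FIRST(E): from E::=A if if we get {id, if}; from E::=epsilon we get {epsilon}. So FIRST(E) = {epsilon, id, if}.
FOLLOW(S) includes $ since S is the start symbol.
FOLLOW(S): S appears on no right-hand side. Thus FOLLOW(S) = {$}.
FOLLOW(A): in A::=id if A, the suffix after A is empty (adds nothing new); in E::=A if if, A is followed by if if with FIRST {if}. Thus FOLLOW(A) = {if}.
FOLLOW(E): in S::=int E id L, E is followed by id L with FIRST {id}. Thus FOLLOW(E) = {id}.
FOLLOW(L): in S::=int E id L, the suffix after L is empty, so FOLLOW(L) ⊇ FOLLOW(S) = {$}; in A::=L, the suffix after L is empty, so FOLLOW(L) ⊇ FOLLOW(A) = {if}; in C::=L id int, L is followed by id int with FIRST {id}. Thus FOLLOW(L) = {$, id, if}.
FOLLOW(C): in L::=id C, the suffix after C is empty, so FOLLOW(C) ⊇ FOLLOW(L) = {$, id, if}. Thus FOLLOW(C) = {$, id, if}.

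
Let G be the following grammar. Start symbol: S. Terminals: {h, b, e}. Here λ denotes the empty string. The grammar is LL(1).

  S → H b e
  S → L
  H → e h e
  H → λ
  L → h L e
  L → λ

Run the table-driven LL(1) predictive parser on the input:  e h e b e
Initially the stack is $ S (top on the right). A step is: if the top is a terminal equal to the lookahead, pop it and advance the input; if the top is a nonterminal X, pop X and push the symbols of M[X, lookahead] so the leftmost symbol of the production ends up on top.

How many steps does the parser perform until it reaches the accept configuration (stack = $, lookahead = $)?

step 1: stack=$ S  input=e h e b e $  — expand S → H b e
step 2: stack=$ e b H  input=e h e b e $  — expand H → e h e
step 3: stack=$ e b e h e  input=e h e b e $  — match e
step 4: stack=$ e b e h  input=h e b e $  — match h
step 5: stack=$ e b e  input=e b e $  — match e
step 6: stack=$ e b  input=b e $  — match b
step 7: stack=$ e  input=e $  — match e
Accept reached after 7 steps.

7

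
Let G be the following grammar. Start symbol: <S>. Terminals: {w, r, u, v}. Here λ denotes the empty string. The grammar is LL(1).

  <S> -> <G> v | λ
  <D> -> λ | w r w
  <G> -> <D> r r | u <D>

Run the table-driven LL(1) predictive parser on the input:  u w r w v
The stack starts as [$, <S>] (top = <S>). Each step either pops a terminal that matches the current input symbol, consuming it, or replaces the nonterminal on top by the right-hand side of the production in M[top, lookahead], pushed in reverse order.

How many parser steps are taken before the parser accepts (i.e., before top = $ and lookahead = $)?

8

     Stack      Input        Action
  1  $ <S>      u w r w v $  expand <S> -> <G> v
  2  $ v <G>    u w r w v $  expand <G> -> u <D>
  3  $ v <D> u  u w r w v $  match u
  4  $ v <D>    w r w v $    expand <D> -> w r w
  5  $ v w r w  w r w v $    match w
  6  $ v w r    r w v $      match r
  7  $ v w      w v $        match w
  8  $ v        v $          match v
Accept reached after 8 steps.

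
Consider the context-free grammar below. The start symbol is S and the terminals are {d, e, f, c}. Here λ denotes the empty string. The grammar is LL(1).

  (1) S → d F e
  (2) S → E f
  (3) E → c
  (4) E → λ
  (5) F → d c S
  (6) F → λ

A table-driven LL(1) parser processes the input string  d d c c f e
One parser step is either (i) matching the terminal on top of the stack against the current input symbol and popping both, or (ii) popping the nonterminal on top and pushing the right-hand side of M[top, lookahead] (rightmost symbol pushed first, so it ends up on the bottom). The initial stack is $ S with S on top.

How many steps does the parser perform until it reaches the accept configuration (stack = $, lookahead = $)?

      Stack      Input          Action
   1  $ S        d d c c f e $  expand S → d F e
   2  $ e F d    d d c c f e $  match d
   3  $ e F      d c c f e $    expand F → d c S
   4  $ e S c d  d c c f e $    match d
   5  $ e S c    c c f e $      match c
   6  $ e S      c f e $        expand S → E f
   7  $ e f E    c f e $        expand E → c
   8  $ e f c    c f e $        match c
   9  $ e f      f e $          match f
  10  $ e        e $            match e
Accept reached after 10 steps.

10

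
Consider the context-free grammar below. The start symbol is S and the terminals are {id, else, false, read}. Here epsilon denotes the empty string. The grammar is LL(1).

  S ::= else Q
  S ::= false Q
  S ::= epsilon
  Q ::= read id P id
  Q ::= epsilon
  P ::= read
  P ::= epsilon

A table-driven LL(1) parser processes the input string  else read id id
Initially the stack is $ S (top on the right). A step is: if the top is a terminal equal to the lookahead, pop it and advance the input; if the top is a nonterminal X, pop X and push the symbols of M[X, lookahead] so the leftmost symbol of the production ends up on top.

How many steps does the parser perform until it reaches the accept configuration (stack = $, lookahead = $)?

     Stack           Input              Action
  1  $ S             else read id id $  expand S ::= else Q
  2  $ Q else        else read id id $  match else
  3  $ Q             read id id $       expand Q ::= read id P id
  4  $ id P id read  read id id $       match read
  5  $ id P id       id id $            match id
  6  $ id P          id $               expand P ::= epsilon
  7  $ id            id $               match id
Accept reached after 7 steps.

7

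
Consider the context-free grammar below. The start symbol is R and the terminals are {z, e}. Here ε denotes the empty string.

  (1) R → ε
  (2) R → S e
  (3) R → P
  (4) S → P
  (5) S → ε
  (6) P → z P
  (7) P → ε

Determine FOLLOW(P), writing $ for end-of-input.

FIRST(P): from P→z P we get {z}; from P→ε we get {ε}. So FIRST(P) = {ε, z}.
FIRST(S): from S→P we get {ε, z}; from S→ε we get {ε}. So FIRST(S) = {ε, z}.
FIRST(R): from R→ε we get {ε}; from R→S e we get {e, z}; from R→P we get {ε, z}. So FIRST(R) = {ε, e, z}.
FOLLOW(R) includes $ since R is the start symbol.
FOLLOW(R): R appears on no right-hand side. Thus FOLLOW(R) = {$}.
FOLLOW(S): in R→S e, S is followed by e with FIRST {e}. Thus FOLLOW(S) = {e}.
FOLLOW(P): in R→P, the suffix after P is empty, so FOLLOW(P) ⊇ FOLLOW(R) = {$}; in S→P, the suffix after P is empty, so FOLLOW(P) ⊇ FOLLOW(S) = {e}; in P→z P, the suffix after P is empty (adds nothing new). Thus FOLLOW(P) = {$, e}.

{$, e}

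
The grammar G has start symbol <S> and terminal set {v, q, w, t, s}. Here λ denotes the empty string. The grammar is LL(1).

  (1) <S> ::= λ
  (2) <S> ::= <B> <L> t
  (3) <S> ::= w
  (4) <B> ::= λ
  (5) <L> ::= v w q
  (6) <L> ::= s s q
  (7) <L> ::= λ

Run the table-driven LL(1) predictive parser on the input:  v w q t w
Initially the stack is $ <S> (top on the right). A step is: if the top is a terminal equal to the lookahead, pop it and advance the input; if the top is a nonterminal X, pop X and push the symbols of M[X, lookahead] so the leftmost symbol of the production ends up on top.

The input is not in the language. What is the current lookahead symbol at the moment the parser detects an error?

w

step 1: stack=$ <S>  input=v w q t w $  — expand <S> ::= <B> <L> t
step 2: stack=$ t <L> <B>  input=v w q t w $  — expand <B> ::= λ
step 3: stack=$ t <L>  input=v w q t w $  — expand <L> ::= v w q
step 4: stack=$ t q w v  input=v w q t w $  — match v
step 5: stack=$ t q w  input=w q t w $  — match w
step 6: stack=$ t q  input=q t w $  — match q
step 7: stack=$ t  input=t w $  — match t
step 8: stack=$  input=w $  — error: stack empty but input remains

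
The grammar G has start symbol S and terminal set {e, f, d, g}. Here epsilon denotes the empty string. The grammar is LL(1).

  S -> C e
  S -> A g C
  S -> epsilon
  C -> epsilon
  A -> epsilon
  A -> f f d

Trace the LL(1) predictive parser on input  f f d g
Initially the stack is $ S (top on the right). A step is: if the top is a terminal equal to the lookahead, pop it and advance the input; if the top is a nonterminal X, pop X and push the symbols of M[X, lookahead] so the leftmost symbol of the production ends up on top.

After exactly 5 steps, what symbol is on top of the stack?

     Stack        Input      Action
  1  $ S          f f d g $  expand S -> A g C
  2  $ C g A      f f d g $  expand A -> f f d
  3  $ C g d f f  f f d g $  match f
  4  $ C g d f    f d g $    match f
  5  $ C g d      d g $      match d
Stack after step 5: $ C g (top = g).

g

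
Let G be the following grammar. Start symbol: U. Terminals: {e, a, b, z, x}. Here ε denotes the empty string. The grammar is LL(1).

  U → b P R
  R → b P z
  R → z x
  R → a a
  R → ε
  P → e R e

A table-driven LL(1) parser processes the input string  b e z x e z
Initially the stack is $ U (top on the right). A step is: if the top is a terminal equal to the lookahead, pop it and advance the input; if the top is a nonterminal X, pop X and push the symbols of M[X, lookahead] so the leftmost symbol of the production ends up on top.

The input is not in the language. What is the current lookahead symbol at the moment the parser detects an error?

step 1: stack=$ U  input=b e z x e z $  — expand U → b P R
step 2: stack=$ R P b  input=b e z x e z $  — match b
step 3: stack=$ R P  input=e z x e z $  — expand P → e R e
step 4: stack=$ R e R e  input=e z x e z $  — match e
step 5: stack=$ R e R  input=z x e z $  — expand R → z x
step 6: stack=$ R e x z  input=z x e z $  — match z
step 7: stack=$ R e x  input=x e z $  — match x
step 8: stack=$ R e  input=e z $  — match e
step 9: stack=$ R  input=z $  — expand R → z x
step 10: stack=$ x z  input=z $  — match z
step 11: stack=$ x  input=$  — error: top is terminal x but lookahead is $

$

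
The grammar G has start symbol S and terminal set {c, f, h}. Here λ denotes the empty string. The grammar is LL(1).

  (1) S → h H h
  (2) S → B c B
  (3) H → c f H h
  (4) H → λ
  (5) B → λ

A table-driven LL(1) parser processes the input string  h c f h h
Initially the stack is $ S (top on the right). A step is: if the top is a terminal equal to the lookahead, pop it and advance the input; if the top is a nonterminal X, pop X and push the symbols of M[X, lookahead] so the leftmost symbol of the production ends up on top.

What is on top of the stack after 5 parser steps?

H

     Stack        Input        Action
  1  $ S          h c f h h $  expand S → h H h
  2  $ h H h      h c f h h $  match h
  3  $ h H        c f h h $    expand H → c f H h
  4  $ h h H f c  c f h h $    match c
  5  $ h h H f    f h h $      match f
Stack after step 5: $ h h H (top = H).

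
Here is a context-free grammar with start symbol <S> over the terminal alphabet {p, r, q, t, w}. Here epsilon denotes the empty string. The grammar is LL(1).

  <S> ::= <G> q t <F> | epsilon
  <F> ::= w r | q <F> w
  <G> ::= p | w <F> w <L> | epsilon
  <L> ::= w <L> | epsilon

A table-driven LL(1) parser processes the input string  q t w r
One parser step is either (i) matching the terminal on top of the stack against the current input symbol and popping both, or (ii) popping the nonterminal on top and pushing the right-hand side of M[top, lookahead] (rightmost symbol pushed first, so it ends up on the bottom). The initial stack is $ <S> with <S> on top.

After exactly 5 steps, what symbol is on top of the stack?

     Stack          Input      Action
  1  $ <S>          q t w r $  expand <S> ::= <G> q t <F>
  2  $ <F> t q <G>  q t w r $  expand <G> ::= epsilon
  3  $ <F> t q      q t w r $  match q
  4  $ <F> t        t w r $    match t
  5  $ <F>          w r $      expand <F> ::= w r
Stack after step 5: $ r w (top = w).

w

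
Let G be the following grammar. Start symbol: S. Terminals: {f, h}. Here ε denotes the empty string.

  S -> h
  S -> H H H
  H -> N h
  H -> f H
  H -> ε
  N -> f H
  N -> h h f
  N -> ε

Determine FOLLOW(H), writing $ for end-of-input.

FIRST(N): from N->f H we get {f}; from N->h h f we get {h}; from N->ε we get {ε}. So FIRST(N) = {ε, f, h}.
FIRST(H): from H->N h we get {f, h}; from H->f H we get {f}; from H->ε we get {ε}. So FIRST(H) = {ε, f, h}.
FIRST(S): from S->h we get {h}; from S->H H H we get {ε, f, h}. So FIRST(S) = {ε, f, h}.
FOLLOW(S) includes $ since S is the start symbol.
FOLLOW(S): S appears on no right-hand side. Thus FOLLOW(S) = {$}.
FOLLOW(N): in H->N h, N is followed by h with FIRST {h}. Thus FOLLOW(N) = {h}.
FOLLOW(H): in S->H H H (occurrence 1), H is followed by H H with FIRST {ε, f, h}; in S->H H H (occurrence 1), the suffix after H is nullable, so FOLLOW(H) ⊇ FOLLOW(S) = {$}; in S->H H H (occurrence 2), H is followed by H with FIRST {ε, f, h}; in S->H H H (occurrence 2), the suffix after H is nullable, so FOLLOW(H) ⊇ FOLLOW(S) = {$}; in S->H H H (occurrence 3), the suffix after H is empty, so FOLLOW(H) ⊇ FOLLOW(S) = {$}; in H->f H, the suffix after H is empty (adds nothing new); in N->f H, the suffix after H is empty, so FOLLOW(H) ⊇ FOLLOW(N) = {h}. Thus FOLLOW(H) = {$, f, h}.

{$, f, h}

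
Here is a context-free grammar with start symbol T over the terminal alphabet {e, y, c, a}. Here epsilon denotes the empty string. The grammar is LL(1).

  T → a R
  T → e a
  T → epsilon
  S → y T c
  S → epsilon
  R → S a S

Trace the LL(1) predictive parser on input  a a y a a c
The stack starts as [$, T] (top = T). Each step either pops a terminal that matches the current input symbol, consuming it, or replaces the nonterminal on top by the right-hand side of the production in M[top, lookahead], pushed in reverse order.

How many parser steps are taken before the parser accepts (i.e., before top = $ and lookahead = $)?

      Stack      Input          Action
   1  $ T        a a y a a c $  expand T → a R
   2  $ R a      a a y a a c $  match a
   3  $ R        a y a a c $    expand R → S a S
   4  $ S a S    a y a a c $    expand S → epsilon
   5  $ S a      a y a a c $    match a
   6  $ S        y a a c $      expand S → y T c
   7  $ c T y    y a a c $      match y
   8  $ c T      a a c $        expand T → a R
   9  $ c R a    a a c $        match a
  10  $ c R      a c $          expand R → S a S
  11  $ c S a S  a c $          expand S → epsilon
  12  $ c S a    a c $          match a
  13  $ c S      c $            expand S → epsilon
  14  $ c        c $            match c
Accept reached after 14 steps.

14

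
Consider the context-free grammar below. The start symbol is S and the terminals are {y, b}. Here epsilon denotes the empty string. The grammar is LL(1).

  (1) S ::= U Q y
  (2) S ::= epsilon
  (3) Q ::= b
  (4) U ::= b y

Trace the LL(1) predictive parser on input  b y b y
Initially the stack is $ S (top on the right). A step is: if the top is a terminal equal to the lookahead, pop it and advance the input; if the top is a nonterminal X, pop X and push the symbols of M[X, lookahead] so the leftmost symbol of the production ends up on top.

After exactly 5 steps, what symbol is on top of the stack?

     Stack      Input      Action
  1  $ S        b y b y $  expand S ::= U Q y
  2  $ y Q U    b y b y $  expand U ::= b y
  3  $ y Q y b  b y b y $  match b
  4  $ y Q y    y b y $    match y
  5  $ y Q      b y $      expand Q ::= b
Stack after step 5: $ y b (top = b).

b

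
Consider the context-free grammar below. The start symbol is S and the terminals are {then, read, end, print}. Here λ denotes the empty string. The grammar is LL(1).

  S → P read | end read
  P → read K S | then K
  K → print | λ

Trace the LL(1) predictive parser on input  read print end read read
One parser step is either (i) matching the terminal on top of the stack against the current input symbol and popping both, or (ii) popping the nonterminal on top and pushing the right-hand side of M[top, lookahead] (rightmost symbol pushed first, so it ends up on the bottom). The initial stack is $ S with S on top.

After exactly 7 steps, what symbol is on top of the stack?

step 1: stack=$ S  input=read print end read read $  — expand S → P read
step 2: stack=$ read P  input=read print end read read $  — expand P → read K S
step 3: stack=$ read S K read  input=read print end read read $  — match read
step 4: stack=$ read S K  input=print end read read $  — expand K → print
step 5: stack=$ read S print  input=print end read read $  — match print
step 6: stack=$ read S  input=end read read $  — expand S → end read
step 7: stack=$ read read end  input=end read read $  — match end
Stack after step 7: $ read read (top = read).

read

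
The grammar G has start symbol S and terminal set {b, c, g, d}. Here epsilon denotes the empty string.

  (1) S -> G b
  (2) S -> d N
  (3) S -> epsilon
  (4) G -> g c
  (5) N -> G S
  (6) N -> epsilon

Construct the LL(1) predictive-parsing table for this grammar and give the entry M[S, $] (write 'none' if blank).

FIRST(G) = {g}
FIRST(S) = {epsilon, d, g}  (via G b)
FIRST(N) = {epsilon, g}  (via G S)
FOLLOW(S) includes $ since S is the start symbol.
FOLLOW(S): in N->G S, the suffix after S is empty, so FOLLOW(S) ⊇ FOLLOW(N) = {$}. Thus FOLLOW(S) = {$}.
FOLLOW(N): in S->d N, the suffix after N is empty, so FOLLOW(N) ⊇ FOLLOW(S) = {$}. Thus FOLLOW(N) = {$}.
For S -> G b: FIRST(G b) = {g}, so it goes in M[S, t] for t ∈ {g}.
For S -> d N: FIRST(d N) = {d}, so it goes in M[S, t] for t ∈ {d}.
For S -> epsilon: FIRST(epsilon) = {epsilon}, so it goes in M[S, t] for t ∈ {}; since epsilon ∈ FIRST, also for every t ∈ FOLLOW(S) = {$}.

S -> epsilon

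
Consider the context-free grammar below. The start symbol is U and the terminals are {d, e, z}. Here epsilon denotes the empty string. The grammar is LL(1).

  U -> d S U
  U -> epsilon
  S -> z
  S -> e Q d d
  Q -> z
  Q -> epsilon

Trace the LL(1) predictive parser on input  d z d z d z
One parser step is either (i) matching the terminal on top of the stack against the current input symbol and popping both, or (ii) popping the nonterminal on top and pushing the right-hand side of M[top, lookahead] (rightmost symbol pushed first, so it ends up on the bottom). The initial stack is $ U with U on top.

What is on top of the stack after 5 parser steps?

d

     Stack    Input          Action
  1  $ U      d z d z d z $  expand U -> d S U
  2  $ U S d  d z d z d z $  match d
  3  $ U S    z d z d z $    expand S -> z
  4  $ U z    z d z d z $    match z
  5  $ U      d z d z $      expand U -> d S U
Stack after step 5: $ U S d (top = d).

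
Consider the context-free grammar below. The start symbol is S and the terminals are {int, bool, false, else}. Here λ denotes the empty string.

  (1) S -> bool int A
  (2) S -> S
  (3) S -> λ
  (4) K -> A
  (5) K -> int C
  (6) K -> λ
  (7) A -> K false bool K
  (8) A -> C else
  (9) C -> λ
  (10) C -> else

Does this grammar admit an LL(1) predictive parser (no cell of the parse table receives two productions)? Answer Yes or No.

FIRST(S) = {λ, bool}
FIRST(K) = {λ, else, false, int}
FIRST(A) = {else, false, int}
FIRST(C) = {λ, else}
FOLLOW(S) = {$}
FOLLOW(K) = {$, false}
FOLLOW(A) = {$, false}
FOLLOW(C) = {$, else, false}
Cell M[A, else] receives both A -> K false bool K and A -> C else — the grammar is not LL(1).

No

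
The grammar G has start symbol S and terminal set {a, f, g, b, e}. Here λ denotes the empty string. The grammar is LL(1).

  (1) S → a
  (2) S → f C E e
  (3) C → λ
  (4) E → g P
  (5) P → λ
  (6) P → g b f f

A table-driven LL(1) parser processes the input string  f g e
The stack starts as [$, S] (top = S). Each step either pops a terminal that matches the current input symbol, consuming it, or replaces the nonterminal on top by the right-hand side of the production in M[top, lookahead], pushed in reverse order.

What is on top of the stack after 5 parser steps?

P

     Stack      Input    Action
  1  $ S        f g e $  expand S → f C E e
  2  $ e E C f  f g e $  match f
  3  $ e E C    g e $    expand C → λ
  4  $ e E      g e $    expand E → g P
  5  $ e P g    g e $    match g
Stack after step 5: $ e P (top = P).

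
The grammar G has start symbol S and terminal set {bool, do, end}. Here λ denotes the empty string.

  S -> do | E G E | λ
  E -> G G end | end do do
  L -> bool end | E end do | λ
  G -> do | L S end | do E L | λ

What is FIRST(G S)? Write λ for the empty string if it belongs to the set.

{λ, bool, do, end}

FIRST(S): from S->do we get {do}; from S->E G E we get {bool, do, end}; from S->λ we get {λ}. So FIRST(S) = {λ, bool, do, end}.
FIRST(E): from E->G G end we get {bool, do, end}; from E->end do do we get {end}. So FIRST(E) = {bool, do, end}.
FIRST(L): from L->bool end we get {bool}; from L->E end do we get {bool, do, end}; from L->λ we get {λ}. So FIRST(L) = {λ, bool, do, end}.
FIRST(G): from G->do we get {do}; from G->L S end we get {bool, do, end}; from G->do E L we get {do}; from G->λ we get {λ}. So FIRST(G) = {λ, bool, do, end}.
FIRST(G S): take FIRST of each symbol in turn, carrying on past any symbol whose FIRST contains λ; result {λ, bool, do, end}.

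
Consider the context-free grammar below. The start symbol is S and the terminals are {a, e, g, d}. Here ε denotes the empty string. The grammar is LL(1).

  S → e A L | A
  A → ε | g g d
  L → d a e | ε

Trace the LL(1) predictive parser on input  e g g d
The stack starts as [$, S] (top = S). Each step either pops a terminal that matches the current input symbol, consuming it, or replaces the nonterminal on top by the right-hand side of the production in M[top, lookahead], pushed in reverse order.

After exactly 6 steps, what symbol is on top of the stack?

     Stack      Input      Action
  1  $ S        e g g d $  expand S → e A L
  2  $ L A e    e g g d $  match e
  3  $ L A      g g d $    expand A → g g d
  4  $ L d g g  g g d $    match g
  5  $ L d g    g d $      match g
  6  $ L d      d $        match d
Stack after step 6: $ L (top = L).

L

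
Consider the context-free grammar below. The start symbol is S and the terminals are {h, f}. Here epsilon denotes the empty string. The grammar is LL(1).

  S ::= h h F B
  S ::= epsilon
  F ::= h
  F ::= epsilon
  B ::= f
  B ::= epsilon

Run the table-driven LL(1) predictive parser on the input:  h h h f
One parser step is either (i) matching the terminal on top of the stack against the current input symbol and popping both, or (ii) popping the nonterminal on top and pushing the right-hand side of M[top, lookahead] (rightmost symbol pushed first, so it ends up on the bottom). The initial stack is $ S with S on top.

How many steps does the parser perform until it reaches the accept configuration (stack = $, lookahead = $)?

     Stack      Input      Action
  1  $ S        h h h f $  expand S ::= h h F B
  2  $ B F h h  h h h f $  match h
  3  $ B F h    h h f $    match h
  4  $ B F      h f $      expand F ::= h
  5  $ B h      h f $      match h
  6  $ B        f $        expand B ::= f
  7  $ f        f $        match f
Accept reached after 7 steps.

7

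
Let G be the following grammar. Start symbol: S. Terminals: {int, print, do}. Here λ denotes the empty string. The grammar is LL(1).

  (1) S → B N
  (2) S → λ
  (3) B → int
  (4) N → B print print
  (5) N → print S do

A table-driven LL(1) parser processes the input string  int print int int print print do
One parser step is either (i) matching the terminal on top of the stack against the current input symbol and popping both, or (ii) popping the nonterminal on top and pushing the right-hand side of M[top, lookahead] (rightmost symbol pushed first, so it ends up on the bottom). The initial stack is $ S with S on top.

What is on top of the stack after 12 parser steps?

print

step 1: stack=$ S  input=int print int int print print do $  — expand S → B N
step 2: stack=$ N B  input=int print int int print print do $  — expand B → int
step 3: stack=$ N int  input=int print int int print print do $  — match int
step 4: stack=$ N  input=print int int print print do $  — expand N → print S do
step 5: stack=$ do S print  input=print int int print print do $  — match print
step 6: stack=$ do S  input=int int print print do $  — expand S → B N
step 7: stack=$ do N B  input=int int print print do $  — expand B → int
step 8: stack=$ do N int  input=int int print print do $  — match int
step 9: stack=$ do N  input=int print print do $  — expand N → B print print
step 10: stack=$ do print print B  input=int print print do $  — expand B → int
step 11: stack=$ do print print int  input=int print print do $  — match int
step 12: stack=$ do print print  input=print print do $  — match print
Stack after step 12: $ do print (top = print).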